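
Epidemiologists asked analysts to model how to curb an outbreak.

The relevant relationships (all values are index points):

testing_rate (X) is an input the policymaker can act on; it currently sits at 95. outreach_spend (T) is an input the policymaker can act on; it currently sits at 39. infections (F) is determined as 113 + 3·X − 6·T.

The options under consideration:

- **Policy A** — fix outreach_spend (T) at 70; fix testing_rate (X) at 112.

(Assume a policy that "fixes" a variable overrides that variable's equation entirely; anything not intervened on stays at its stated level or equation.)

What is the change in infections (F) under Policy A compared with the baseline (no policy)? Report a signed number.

-135

Baseline:
  X = 95
  T = 39
  F = 113 + 3·95 − 6·39 = 164
Policy A (T := 70, X := 112):
  X = 112
  T = 70
  F = 113 + 3·112 − 6·70 = 29
Change in F: 29 − 164 = -135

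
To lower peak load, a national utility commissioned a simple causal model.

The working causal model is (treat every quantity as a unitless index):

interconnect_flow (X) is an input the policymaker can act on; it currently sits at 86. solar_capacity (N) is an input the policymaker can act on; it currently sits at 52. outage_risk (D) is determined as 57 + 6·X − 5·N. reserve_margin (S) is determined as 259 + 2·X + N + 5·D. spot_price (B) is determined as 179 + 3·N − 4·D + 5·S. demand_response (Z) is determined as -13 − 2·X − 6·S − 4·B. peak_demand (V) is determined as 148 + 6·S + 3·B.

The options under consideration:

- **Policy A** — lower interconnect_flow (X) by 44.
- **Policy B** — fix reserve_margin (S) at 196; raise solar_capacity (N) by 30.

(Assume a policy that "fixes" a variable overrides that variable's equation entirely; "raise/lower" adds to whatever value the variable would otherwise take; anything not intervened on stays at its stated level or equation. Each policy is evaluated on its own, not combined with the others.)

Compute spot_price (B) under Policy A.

Policy A (X − 44):
  X = 86 − 44 = 42
  N = 52
  D = 57 + 6·42 − 5·52 = 49
  S = 259 + 2·42 + 52 + 5·49 = 640
  B = 179 + 3·52 − 4·49 + 5·640 = 3339

3339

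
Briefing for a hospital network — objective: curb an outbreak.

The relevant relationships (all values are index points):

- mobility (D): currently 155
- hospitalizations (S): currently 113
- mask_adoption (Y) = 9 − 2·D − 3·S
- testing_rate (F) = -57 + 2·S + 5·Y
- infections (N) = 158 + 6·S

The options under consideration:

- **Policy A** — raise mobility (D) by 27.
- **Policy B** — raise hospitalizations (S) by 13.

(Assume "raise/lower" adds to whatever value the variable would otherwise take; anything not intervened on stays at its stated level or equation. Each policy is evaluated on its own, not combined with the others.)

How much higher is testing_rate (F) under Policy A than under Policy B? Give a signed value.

-101

Policy A (D + 27):
  D = 155 + 27 = 182
  S = 113
  Y = 9 − 2·182 − 3·113 = -694
  F = -57 + 2·113 + 5·(-694) = -3301
Policy B (S + 13):
  D = 155
  S = 113 + 13 = 126
  Y = 9 − 2·155 − 3·126 = -679
  F = -57 + 2·126 + 5·(-679) = -3200
F: -3301 − (-3200) = -101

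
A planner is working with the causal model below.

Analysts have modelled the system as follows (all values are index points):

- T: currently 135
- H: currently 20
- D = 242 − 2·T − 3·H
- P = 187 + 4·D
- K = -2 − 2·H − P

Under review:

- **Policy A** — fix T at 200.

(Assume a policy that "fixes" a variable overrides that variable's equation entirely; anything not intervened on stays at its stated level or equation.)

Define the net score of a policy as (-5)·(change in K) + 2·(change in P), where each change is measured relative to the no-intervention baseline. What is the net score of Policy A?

Baseline:
  T = 135
  H = 20
  D = 242 − 2·135 − 3·20 = -88
  P = 187 + 4·(-88) = -165
  K = -2 − 2·20 − (-165) = 123
Policy A (T := 200):
  T = 200
  H = 20
  D = 242 − 2·200 − 3·20 = -218
  P = 187 + 4·(-218) = -685
  K = -2 − 2·20 − (-685) = 643
ΔK = 643 − 123 = 520; ΔP = -685 − (-165) = -520
Score = (-5)·520 + 2·(-520) = -3640

-3640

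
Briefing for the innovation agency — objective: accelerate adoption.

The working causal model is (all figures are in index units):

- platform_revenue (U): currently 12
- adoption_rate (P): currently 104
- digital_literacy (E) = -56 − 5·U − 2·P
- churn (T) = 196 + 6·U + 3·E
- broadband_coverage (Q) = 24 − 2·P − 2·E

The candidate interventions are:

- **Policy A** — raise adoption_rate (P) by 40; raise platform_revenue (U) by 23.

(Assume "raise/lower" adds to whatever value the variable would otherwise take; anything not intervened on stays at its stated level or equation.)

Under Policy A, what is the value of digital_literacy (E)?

-519

Policy A (P + 40, U + 23):
  U = 12 + 23 = 35
  P = 104 + 40 = 144
  E = -56 − 5·35 − 2·144 = -519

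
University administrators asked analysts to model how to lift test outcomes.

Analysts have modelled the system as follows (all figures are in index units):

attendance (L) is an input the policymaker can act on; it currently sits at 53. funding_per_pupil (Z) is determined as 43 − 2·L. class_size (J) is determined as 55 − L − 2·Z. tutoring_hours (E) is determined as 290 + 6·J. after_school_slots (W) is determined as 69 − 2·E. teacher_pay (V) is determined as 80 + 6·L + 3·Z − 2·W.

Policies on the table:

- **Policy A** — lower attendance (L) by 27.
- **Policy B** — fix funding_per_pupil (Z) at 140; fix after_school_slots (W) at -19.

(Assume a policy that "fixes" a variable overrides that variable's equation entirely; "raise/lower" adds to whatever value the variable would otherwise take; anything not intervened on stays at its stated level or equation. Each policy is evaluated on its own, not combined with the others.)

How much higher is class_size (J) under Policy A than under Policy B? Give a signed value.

Policy A (L − 27):
  L = 53 − 27 = 26
  Z = 43 − 2·26 = -9
  J = 55 − 26 − 2·(-9) = 47
Policy B (Z := 140, W := -19):
  L = 53
  Z = 140
  J = 55 − 53 − 2·140 = -278
J: 47 − (-278) = 325

325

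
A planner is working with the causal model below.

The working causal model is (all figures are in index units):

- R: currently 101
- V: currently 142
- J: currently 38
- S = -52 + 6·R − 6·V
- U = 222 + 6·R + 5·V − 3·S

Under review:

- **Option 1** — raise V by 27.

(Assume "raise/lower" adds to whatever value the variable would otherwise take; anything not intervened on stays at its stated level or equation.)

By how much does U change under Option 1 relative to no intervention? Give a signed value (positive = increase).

Baseline:
  R = 101
  V = 142
  S = -52 + 6·101 − 6·142 = -298
  U = 222 + 6·101 + 5·142 − 3·(-298) = 2432
Option 1 (V + 27):
  R = 101
  V = 142 + 27 = 169
  S = -52 + 6·101 − 6·169 = -460
  U = 222 + 6·101 + 5·169 − 3·(-460) = 3053
Change in U: 3053 − 2432 = 621

621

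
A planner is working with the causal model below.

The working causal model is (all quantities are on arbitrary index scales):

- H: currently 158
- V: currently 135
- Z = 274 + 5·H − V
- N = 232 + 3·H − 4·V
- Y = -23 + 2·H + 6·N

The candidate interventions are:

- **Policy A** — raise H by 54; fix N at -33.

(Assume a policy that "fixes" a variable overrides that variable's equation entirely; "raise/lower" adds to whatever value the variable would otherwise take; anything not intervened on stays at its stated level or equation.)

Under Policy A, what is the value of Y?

Policy A (H + 54, N := -33):
  H = 158 + 54 = 212
  V = 135
  N = -33
  Y = -23 + 2·212 + 6·(-33) = 203

203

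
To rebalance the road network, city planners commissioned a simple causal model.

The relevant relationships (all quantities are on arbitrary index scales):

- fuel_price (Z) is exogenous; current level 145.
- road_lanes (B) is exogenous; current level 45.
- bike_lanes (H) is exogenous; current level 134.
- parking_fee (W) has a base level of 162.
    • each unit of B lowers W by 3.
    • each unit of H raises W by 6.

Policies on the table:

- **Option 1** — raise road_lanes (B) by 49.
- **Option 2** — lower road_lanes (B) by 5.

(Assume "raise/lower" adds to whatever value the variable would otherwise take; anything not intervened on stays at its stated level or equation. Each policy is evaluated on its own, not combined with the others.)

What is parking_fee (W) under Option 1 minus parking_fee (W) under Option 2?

Option 1 (B + 49):
  B = 45 + 49 = 94
  H = 134
  W = 162 − 3·94 + 6·134 = 684
Option 2 (B − 5):
  B = 45 − 5 = 40
  H = 134
  W = 162 − 3·40 + 6·134 = 846
W: 684 − 846 = -162

-162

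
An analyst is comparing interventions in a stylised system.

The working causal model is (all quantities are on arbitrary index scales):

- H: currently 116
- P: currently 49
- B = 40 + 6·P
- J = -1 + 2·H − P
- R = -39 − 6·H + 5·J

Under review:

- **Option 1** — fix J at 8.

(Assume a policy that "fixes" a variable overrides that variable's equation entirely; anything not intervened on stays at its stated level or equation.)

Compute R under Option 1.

Option 1 (J := 8):
  H = 116
  P = 49
  J = 8
  R = -39 − 6·116 + 5·8 = -695

-695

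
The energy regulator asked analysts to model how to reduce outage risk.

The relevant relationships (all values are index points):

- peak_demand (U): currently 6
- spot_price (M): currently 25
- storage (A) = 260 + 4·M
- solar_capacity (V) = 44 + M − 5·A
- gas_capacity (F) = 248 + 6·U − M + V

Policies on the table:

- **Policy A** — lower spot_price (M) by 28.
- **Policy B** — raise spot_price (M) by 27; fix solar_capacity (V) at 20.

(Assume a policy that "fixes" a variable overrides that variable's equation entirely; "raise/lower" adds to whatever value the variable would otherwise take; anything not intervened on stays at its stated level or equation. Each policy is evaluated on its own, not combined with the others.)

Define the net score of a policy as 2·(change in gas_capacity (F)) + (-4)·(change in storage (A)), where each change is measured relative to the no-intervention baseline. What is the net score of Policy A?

1568

Baseline:
  U = 6
  M = 25
  A = 260 + 4·25 = 360
  V = 44 + 25 − 5·360 = -1731
  F = 248 + 6·6 − 25 + (-1731) = -1472
Policy A (M − 28):
  U = 6
  M = 25 − 28 = -3
  A = 260 + 4·(-3) = 248
  V = 44 + (-3) − 5·248 = -1199
  F = 248 + 6·6 − (-3) + (-1199) = -912
ΔF = -912 − (-1472) = 560; ΔA = 248 − 360 = -112
Score = 2·560 + (-4)·(-112) = 1568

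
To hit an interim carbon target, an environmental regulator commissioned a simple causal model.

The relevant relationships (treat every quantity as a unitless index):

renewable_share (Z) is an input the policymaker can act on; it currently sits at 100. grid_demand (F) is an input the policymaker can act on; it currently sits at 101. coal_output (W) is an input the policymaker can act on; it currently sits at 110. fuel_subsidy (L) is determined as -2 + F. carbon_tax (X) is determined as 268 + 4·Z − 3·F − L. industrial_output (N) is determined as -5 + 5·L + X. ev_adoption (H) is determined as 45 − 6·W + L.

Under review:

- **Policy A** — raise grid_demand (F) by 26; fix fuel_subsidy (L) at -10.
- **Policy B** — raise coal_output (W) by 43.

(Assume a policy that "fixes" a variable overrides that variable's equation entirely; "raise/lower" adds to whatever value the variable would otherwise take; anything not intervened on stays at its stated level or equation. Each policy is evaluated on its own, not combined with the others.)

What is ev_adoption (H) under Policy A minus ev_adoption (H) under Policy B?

149

Policy A (F + 26, L := -10):
  F = 101 + 26 = 127
  W = 110
  L = -10
  H = 45 − 6·110 + (-10) = -625
Policy B (W + 43):
  F = 101
  W = 110 + 43 = 153
  L = -2 + 101 = 99
  H = 45 − 6·153 + 99 = -774
H: -625 − (-774) = 149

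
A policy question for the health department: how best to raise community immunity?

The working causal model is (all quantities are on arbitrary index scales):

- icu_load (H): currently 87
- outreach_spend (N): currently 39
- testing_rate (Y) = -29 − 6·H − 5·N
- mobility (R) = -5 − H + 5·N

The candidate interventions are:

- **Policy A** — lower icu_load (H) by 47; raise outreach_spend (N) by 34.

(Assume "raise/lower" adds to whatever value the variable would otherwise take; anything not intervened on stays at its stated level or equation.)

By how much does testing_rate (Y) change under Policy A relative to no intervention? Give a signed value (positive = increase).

Baseline:
  H = 87
  N = 39
  Y = -29 − 6·87 − 5·39 = -746
Policy A (H − 47, N + 34):
  H = 87 − 47 = 40
  N = 39 + 34 = 73
  Y = -29 − 6·40 − 5·73 = -634
Change in Y: -634 − (-746) = 112

112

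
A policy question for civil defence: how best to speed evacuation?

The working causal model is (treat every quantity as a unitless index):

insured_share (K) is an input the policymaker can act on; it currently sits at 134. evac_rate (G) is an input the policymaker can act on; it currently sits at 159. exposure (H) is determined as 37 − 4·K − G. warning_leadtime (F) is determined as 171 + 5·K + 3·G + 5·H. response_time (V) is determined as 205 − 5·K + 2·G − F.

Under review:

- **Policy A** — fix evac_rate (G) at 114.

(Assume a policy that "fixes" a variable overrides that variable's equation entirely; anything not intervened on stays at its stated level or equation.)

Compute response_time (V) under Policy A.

Policy A (G := 114):
  K = 134
  G = 114
  H = 37 − 4·134 − 114 = -613
  F = 171 + 5·134 + 3·114 + 5·(-613) = -1882
  V = 205 − 5·134 + 2·114 − (-1882) = 1645

1645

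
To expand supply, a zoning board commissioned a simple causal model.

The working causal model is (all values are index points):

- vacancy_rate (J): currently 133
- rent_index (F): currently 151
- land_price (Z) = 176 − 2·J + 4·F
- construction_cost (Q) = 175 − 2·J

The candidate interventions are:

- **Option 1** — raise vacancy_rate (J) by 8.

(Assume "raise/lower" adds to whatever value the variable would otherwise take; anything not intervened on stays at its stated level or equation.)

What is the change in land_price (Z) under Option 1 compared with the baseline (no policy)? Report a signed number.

-16

Baseline:
  J = 133
  F = 151
  Z = 176 − 2·133 + 4·151 = 514
Option 1 (J + 8):
  J = 133 + 8 = 141
  F = 151
  Z = 176 − 2·141 + 4·151 = 498
Change in Z: 498 − 514 = -16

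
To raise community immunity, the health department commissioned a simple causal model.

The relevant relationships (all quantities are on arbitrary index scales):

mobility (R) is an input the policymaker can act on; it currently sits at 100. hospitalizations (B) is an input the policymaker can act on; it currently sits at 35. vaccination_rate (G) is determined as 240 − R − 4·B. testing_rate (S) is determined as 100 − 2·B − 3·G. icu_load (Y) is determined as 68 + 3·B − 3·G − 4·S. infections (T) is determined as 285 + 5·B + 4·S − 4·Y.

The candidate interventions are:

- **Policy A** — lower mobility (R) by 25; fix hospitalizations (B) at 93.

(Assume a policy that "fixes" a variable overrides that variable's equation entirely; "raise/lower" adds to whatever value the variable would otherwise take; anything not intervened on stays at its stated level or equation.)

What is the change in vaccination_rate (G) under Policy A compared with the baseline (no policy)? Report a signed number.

-207

Baseline:
  R = 100
  B = 35
  G = 240 − 100 − 4·35 = 0
Policy A (R − 25, B := 93):
  R = 100 − 25 = 75
  B = 93
  G = 240 − 75 − 4·93 = -207
Change in G: -207 − 0 = -207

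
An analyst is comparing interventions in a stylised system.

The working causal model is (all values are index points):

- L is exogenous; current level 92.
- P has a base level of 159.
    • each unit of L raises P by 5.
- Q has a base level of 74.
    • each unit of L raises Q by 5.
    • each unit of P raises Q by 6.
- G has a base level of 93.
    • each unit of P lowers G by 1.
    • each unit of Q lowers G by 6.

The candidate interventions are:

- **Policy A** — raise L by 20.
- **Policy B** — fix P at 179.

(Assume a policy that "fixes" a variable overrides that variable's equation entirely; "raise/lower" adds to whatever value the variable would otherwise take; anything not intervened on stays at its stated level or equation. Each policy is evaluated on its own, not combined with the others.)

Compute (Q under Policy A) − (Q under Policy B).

3340

Policy A (L + 20):
  L = 92 + 20 = 112
  P = 159 + 5·112 = 719
  Q = 74 + 5·112 + 6·719 = 4948
Policy B (P := 179):
  L = 92
  P = 179
  Q = 74 + 5·92 + 6·179 = 1608
Q: 4948 − 1608 = 3340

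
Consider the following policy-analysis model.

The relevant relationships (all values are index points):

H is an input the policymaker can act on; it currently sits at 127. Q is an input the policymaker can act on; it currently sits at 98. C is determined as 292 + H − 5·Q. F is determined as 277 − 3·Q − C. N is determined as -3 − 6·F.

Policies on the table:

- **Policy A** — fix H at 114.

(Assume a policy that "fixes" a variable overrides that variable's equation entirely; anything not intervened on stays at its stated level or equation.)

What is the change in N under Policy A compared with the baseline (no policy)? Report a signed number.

Baseline:
  H = 127
  Q = 98
  C = 292 + 127 − 5·98 = -71
  F = 277 − 3·98 − (-71) = 54
  N = -3 − 6·54 = -327
Policy A (H := 114):
  H = 114
  Q = 98
  C = 292 + 114 − 5·98 = -84
  F = 277 − 3·98 − (-84) = 67
  N = -3 − 6·67 = -405
Change in N: -405 − (-327) = -78

-78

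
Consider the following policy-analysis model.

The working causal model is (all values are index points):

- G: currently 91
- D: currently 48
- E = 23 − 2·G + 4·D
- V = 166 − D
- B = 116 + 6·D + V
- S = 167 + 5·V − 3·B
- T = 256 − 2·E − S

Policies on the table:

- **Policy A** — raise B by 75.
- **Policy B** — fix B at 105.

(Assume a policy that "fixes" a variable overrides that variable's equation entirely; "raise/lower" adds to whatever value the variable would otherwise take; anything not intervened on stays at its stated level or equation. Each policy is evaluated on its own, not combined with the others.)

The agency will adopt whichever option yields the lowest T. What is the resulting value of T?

Policy A (B + 75):
  G = 91
  D = 48
  E = 23 − 2·91 + 4·48 = 33
  V = 166 − 48 = 118
  B = 116 + 6·48 + 118 (+75 from intervention) = 597
  S = 167 + 5·118 − 3·597 = -1034
  T = 256 − 2·33 − (-1034) = 1224
Policy B (B := 105):
  G = 91
  D = 48
  E = 23 − 2·91 + 4·48 = 33
  V = 166 − 48 = 118
  B = 105
  S = 167 + 5·118 − 3·105 = 442
  T = 256 − 2·33 − 442 = -252
Comparing — Policy A: T=1224, Policy B: T=-252. Lowest is -252 (Policy B).

-252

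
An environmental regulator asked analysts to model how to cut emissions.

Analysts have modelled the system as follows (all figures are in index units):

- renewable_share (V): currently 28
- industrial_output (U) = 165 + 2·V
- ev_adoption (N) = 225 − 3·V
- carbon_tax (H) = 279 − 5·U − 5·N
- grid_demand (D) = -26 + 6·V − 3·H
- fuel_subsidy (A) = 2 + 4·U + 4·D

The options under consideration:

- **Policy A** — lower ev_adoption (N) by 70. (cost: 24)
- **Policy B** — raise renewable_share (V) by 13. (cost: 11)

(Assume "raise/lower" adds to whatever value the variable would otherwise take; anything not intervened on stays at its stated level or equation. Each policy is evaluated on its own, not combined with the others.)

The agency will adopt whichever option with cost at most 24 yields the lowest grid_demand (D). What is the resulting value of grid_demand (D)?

Policy A (N − 70):
  V = 28
  U = 165 + 2·28 = 221
  N = 225 − 3·28 (−70 from intervention) = 71
  H = 279 − 5·221 − 5·71 = -1181
  D = -26 + 6·28 − 3·(-1181) = 3685
Policy B (V + 13):
  V = 28 + 13 = 41
  U = 165 + 2·41 = 247
  N = 225 − 3·41 = 102
  H = 279 − 5·247 − 5·102 = -1466
  D = -26 + 6·41 − 3·(-1466) = 4618
Comparing — Policy A: D=3685, Policy B: D=4618. Lowest is 3685 (Policy A).

3685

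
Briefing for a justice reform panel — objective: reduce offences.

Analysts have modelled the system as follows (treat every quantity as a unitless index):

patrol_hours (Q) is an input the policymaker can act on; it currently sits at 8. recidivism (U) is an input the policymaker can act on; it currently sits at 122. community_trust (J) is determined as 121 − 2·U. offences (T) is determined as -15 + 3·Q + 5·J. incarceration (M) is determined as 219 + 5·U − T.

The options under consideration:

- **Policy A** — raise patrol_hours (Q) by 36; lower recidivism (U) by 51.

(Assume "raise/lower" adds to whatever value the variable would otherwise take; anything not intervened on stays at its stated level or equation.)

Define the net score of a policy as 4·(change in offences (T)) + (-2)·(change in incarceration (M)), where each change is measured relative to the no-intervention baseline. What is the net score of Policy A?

Baseline:
  Q = 8
  U = 122
  J = 121 − 2·122 = -123
  T = -15 + 3·8 + 5·(-123) = -606
  M = 219 + 5·122 − (-606) = 1435
Policy A (Q + 36, U − 51):
  Q = 8 + 36 = 44
  U = 122 − 51 = 71
  J = 121 − 2·71 = -21
  T = -15 + 3·44 + 5·(-21) = 12
  M = 219 + 5·71 − 12 = 562
ΔT = 12 − (-606) = 618; ΔM = 562 − 1435 = -873
Score = 4·618 + (-2)·(-873) = 4218

4218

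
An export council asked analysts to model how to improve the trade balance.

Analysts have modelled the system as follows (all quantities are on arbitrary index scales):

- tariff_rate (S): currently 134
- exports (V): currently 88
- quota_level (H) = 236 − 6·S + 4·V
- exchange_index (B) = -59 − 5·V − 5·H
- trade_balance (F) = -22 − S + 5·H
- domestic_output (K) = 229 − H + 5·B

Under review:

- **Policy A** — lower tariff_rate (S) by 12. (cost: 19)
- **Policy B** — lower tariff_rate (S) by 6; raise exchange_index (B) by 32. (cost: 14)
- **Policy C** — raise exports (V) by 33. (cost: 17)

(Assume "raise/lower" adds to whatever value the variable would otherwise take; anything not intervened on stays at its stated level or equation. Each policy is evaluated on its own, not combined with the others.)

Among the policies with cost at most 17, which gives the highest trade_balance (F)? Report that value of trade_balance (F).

Policy B (S − 6, B + 32):
  S = 134 − 6 = 128
  V = 88
  H = 236 − 6·128 + 4·88 = -180
  F = -22 − 128 + 5·(-180) = -1050
Policy C (V + 33):
  S = 134
  V = 88 + 33 = 121
  H = 236 − 6·134 + 4·121 = -84
  F = -22 − 134 + 5·(-84) = -576
Comparing — Policy B: F=-1050, Policy C: F=-576. Highest is -576 (Policy C).

-576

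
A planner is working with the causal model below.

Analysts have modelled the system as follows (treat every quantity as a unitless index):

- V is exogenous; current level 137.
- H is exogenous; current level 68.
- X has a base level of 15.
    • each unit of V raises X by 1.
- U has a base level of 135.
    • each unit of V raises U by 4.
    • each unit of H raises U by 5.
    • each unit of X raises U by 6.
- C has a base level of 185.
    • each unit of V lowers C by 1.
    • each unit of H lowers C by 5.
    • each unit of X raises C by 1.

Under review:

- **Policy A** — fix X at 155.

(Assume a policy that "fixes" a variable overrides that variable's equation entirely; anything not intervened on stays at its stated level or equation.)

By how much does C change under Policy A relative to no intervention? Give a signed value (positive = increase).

Baseline:
  V = 137
  H = 68
  X = 15 + 137 = 152
  C = 185 − 137 − 5·68 + 152 = -140
Policy A (X := 155):
  V = 137
  H = 68
  X = 155
  C = 185 − 137 − 5·68 + 155 = -137
Change in C: -137 − (-140) = 3

3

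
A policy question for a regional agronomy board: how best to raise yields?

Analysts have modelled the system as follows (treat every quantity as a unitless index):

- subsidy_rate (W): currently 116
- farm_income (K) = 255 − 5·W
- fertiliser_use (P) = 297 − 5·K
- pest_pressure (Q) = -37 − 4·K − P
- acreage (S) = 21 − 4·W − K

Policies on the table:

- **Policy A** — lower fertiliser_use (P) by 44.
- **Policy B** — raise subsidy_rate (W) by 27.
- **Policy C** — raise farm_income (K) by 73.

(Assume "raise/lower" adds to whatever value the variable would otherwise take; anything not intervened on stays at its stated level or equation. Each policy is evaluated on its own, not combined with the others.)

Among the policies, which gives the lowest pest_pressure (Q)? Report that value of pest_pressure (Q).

-794

Policy A (P − 44):
  W = 116
  K = 255 − 5·116 = -325
  P = 297 − 5·(-325) (−44 from intervention) = 1878
  Q = -37 − 4·(-325) − 1878 = -615
Policy B (W + 27):
  W = 116 + 27 = 143
  K = 255 − 5·143 = -460
  P = 297 − 5·(-460) = 2597
  Q = -37 − 4·(-460) − 2597 = -794
Policy C (K + 73):
  W = 116
  K = 255 − 5·116 (+73 from intervention) = -252
  P = 297 − 5·(-252) = 1557
  Q = -37 − 4·(-252) − 1557 = -586
Comparing — Policy A: Q=-615, Policy B: Q=-794, Policy C: Q=-586. Lowest is -794 (Policy B).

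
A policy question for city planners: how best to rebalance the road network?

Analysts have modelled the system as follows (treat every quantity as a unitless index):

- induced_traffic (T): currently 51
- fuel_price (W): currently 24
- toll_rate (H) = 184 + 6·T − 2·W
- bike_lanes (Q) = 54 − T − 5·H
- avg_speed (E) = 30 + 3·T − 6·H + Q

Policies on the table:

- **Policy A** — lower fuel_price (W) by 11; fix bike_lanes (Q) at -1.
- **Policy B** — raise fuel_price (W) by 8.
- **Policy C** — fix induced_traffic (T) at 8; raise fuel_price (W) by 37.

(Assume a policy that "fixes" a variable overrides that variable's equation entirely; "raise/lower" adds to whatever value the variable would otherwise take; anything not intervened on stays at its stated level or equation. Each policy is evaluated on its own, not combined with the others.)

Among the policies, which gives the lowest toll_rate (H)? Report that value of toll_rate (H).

110

Policy A (W − 11, Q := -1):
  T = 51
  W = 24 − 11 = 13
  H = 184 + 6·51 − 2·13 = 464
Policy B (W + 8):
  T = 51
  W = 24 + 8 = 32
  H = 184 + 6·51 − 2·32 = 426
Policy C (T := 8, W + 37):
  T = 8
  W = 24 + 37 = 61
  H = 184 + 6·8 − 2·61 = 110
Comparing — Policy A: H=464, Policy B: H=426, Policy C: H=110. Lowest is 110 (Policy C).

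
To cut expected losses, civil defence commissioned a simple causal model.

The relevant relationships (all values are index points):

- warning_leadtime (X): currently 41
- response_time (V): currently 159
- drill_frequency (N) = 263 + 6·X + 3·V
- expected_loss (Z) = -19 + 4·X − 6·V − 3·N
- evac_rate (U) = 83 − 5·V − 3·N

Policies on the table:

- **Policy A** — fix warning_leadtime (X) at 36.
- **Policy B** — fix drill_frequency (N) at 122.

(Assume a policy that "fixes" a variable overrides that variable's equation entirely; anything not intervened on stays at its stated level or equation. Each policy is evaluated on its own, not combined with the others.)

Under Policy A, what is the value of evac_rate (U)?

-3580

Policy A (X := 36):
  X = 36
  V = 159
  N = 263 + 6·36 + 3·159 = 956
  U = 83 − 5·159 − 3·956 = -3580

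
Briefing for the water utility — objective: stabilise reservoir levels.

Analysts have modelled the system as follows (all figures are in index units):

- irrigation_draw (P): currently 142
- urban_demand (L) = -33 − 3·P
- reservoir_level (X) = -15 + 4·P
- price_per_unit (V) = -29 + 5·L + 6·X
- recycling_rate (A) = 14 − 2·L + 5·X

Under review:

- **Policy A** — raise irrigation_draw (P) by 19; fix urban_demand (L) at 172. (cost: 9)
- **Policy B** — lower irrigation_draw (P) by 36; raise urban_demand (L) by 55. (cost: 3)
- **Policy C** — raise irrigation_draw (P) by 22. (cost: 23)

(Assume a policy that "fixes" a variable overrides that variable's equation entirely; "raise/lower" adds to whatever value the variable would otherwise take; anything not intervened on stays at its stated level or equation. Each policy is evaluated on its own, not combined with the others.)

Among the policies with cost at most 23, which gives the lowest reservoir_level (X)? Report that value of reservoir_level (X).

Policy A (P + 19, L := 172):
  P = 142 + 19 = 161
  X = -15 + 4·161 = 629
Policy B (P − 36, L + 55):
  P = 142 − 36 = 106
  X = -15 + 4·106 = 409
Policy C (P + 22):
  P = 142 + 22 = 164
  X = -15 + 4·164 = 641
Comparing — Policy A: X=629, Policy B: X=409, Policy C: X=641. Lowest is 409 (Policy B).

409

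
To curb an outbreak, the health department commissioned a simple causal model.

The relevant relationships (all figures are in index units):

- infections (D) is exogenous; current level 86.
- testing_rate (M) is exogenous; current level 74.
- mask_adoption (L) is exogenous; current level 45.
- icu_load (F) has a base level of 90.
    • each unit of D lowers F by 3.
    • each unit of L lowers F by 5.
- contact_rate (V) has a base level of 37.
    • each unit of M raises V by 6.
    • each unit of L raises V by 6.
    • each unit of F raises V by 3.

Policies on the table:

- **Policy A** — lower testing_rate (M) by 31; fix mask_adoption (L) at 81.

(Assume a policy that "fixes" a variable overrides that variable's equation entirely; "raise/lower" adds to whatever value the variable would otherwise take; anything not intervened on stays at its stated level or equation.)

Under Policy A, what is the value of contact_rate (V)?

-938

Policy A (M − 31, L := 81):
  D = 86
  M = 74 − 31 = 43
  L = 81
  F = 90 − 3·86 − 5·81 = -573
  V = 37 + 6·43 + 6·81 + 3·(-573) = -938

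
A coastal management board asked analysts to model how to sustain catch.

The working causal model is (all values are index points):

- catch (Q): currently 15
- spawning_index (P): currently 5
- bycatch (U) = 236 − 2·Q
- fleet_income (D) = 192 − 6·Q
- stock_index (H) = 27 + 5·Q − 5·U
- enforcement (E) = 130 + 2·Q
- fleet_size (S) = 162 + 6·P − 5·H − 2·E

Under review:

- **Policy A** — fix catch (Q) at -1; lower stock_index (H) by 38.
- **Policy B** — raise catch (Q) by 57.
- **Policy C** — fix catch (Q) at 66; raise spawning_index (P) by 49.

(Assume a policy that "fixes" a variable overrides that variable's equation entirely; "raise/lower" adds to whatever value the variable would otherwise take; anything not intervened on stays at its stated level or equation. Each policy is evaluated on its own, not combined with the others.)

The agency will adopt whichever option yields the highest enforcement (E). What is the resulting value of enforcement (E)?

274

Policy A (Q := -1, H − 38):
  Q = -1
  E = 130 + 2·(-1) = 128
Policy B (Q + 57):
  Q = 15 + 57 = 72
  E = 130 + 2·72 = 274
Policy C (Q := 66, P + 49):
  Q = 66
  E = 130 + 2·66 = 262
Comparing — Policy A: E=128, Policy B: E=274, Policy C: E=262. Highest is 274 (Policy B).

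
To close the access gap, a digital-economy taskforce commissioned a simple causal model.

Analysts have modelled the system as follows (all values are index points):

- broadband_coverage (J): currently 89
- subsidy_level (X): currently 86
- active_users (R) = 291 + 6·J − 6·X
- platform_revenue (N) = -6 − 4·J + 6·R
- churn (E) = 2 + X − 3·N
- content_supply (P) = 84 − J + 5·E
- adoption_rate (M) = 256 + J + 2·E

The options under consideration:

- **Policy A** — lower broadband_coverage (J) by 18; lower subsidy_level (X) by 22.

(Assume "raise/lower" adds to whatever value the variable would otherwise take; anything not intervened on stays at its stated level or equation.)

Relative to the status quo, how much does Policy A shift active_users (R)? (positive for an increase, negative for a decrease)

Baseline:
  J = 89
  X = 86
  R = 291 + 6·89 − 6·86 = 309
Policy A (J − 18, X − 22):
  J = 89 − 18 = 71
  X = 86 − 22 = 64
  R = 291 + 6·71 − 6·64 = 333
Change in R: 333 − 309 = 24

24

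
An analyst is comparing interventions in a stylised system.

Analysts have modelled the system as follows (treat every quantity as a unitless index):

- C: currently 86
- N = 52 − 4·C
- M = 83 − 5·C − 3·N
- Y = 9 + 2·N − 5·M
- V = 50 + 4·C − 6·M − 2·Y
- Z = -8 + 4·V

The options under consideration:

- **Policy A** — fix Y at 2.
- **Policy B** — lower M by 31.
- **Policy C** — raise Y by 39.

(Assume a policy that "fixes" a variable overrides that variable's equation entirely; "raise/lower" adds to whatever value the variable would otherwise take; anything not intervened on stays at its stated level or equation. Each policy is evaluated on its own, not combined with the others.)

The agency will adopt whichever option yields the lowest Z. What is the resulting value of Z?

Policy A (Y := 2):
  C = 86
  N = 52 − 4·86 = -292
  M = 83 − 5·86 − 3·(-292) = 529
  Y = 2
  V = 50 + 4·86 − 6·529 − 2·2 = -2784
  Z = -8 + 4·(-2784) = -11144
Policy B (M − 31):
  C = 86
  N = 52 − 4·86 = -292
  M = 83 − 5·86 − 3·(-292) (−31 from intervention) = 498
  Y = 9 + 2·(-292) − 5·498 = -3065
  V = 50 + 4·86 − 6·498 − 2·(-3065) = 3536
  Z = -8 + 4·3536 = 14136
Policy C (Y + 39):
  C = 86
  N = 52 − 4·86 = -292
  M = 83 − 5·86 − 3·(-292) = 529
  Y = 9 + 2·(-292) − 5·529 (+39 from intervention) = -3181
  V = 50 + 4·86 − 6·529 − 2·(-3181) = 3582
  Z = -8 + 4·3582 = 14320
Comparing — Policy A: Z=-11144, Policy B: Z=14136, Policy C: Z=14320. Lowest is -11144 (Policy A).

-11144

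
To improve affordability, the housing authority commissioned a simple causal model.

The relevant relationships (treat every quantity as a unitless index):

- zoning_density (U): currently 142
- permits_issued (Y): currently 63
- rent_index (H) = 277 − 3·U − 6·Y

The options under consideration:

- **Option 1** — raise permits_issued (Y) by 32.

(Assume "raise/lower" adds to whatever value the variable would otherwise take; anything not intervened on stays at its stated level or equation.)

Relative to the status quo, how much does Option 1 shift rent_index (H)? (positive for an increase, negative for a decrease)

-192

Baseline:
  U = 142
  Y = 63
  H = 277 − 3·142 − 6·63 = -527
Option 1 (Y + 32):
  U = 142
  Y = 63 + 32 = 95
  H = 277 − 3·142 − 6·95 = -719
Change in H: -719 − (-527) = -192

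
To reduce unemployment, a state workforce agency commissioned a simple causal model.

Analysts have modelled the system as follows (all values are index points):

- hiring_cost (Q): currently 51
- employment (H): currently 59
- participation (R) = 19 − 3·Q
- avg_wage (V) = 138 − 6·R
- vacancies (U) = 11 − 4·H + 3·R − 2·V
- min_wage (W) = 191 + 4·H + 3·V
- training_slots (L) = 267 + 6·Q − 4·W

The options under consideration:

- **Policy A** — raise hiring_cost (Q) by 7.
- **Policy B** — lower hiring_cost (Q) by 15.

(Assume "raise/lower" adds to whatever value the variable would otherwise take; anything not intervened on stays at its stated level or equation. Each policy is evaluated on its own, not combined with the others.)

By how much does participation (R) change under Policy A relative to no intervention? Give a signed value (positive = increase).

-21

Baseline:
  Q = 51
  R = 19 − 3·51 = -134
Policy A (Q + 7):
  Q = 51 + 7 = 58
  R = 19 − 3·58 = -155
Change in R: -155 − (-134) = -21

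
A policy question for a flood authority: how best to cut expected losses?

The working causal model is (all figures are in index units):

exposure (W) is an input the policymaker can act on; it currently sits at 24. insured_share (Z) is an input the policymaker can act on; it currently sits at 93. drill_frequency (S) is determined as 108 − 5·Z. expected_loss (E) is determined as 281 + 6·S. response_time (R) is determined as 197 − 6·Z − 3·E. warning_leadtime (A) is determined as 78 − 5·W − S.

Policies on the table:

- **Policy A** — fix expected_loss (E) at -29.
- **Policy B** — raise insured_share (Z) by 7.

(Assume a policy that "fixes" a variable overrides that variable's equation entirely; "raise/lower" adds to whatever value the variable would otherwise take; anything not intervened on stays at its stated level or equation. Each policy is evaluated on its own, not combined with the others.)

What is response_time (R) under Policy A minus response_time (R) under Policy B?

Policy A (E := -29):
  Z = 93
  S = 108 − 5·93 = -357
  E = -29
  R = 197 − 6·93 − 3·(-29) = -274
Policy B (Z + 7):
  Z = 93 + 7 = 100
  S = 108 − 5·100 = -392
  E = 281 + 6·(-392) = -2071
  R = 197 − 6·100 − 3·(-2071) = 5810
R: -274 − 5810 = -6084

-6084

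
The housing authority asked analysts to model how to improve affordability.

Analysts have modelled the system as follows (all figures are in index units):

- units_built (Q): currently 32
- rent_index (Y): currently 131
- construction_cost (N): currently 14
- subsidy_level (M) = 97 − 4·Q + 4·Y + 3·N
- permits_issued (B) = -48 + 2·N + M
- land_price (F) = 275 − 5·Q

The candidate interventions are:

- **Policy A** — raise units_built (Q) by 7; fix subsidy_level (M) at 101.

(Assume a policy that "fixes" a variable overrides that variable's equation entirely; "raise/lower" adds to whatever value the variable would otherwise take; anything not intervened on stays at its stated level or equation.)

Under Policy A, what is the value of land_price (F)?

Policy A (Q + 7, M := 101):
  Q = 32 + 7 = 39
  F = 275 − 5·39 = 80

80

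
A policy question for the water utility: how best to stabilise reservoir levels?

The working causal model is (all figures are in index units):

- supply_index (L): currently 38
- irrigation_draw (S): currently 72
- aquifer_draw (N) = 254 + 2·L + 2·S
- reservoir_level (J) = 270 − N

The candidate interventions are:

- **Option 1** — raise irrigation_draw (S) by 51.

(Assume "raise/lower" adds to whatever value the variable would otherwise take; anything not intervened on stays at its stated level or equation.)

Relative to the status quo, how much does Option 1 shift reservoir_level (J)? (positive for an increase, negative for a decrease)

-102

Baseline:
  L = 38
  S = 72
  N = 254 + 2·38 + 2·72 = 474
  J = 270 − 474 = -204
Option 1 (S + 51):
  L = 38
  S = 72 + 51 = 123
  N = 254 + 2·38 + 2·123 = 576
  J = 270 − 576 = -306
Change in J: -306 − (-204) = -102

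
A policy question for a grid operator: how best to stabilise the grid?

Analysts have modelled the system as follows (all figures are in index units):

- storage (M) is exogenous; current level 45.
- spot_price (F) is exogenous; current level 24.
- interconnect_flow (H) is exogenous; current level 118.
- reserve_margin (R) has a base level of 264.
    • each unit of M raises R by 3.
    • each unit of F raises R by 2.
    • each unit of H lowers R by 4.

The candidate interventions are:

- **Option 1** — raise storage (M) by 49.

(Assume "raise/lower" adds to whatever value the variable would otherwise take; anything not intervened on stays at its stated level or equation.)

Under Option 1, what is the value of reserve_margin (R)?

Option 1 (M + 49):
  M = 45 + 49 = 94
  F = 24
  H = 118
  R = 264 + 3·94 + 2·24 − 4·118 = 122

122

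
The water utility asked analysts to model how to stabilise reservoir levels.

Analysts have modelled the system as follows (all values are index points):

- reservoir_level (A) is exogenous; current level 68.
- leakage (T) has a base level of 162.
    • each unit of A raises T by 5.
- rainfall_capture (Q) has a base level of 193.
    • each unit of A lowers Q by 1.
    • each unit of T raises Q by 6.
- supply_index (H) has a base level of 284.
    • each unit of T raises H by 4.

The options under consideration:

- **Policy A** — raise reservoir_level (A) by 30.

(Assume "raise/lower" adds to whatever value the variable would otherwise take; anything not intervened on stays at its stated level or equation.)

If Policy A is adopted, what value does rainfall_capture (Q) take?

Policy A (A + 30):
  A = 68 + 30 = 98
  T = 162 + 5·98 = 652
  Q = 193 − 98 + 6·652 = 4007

4007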